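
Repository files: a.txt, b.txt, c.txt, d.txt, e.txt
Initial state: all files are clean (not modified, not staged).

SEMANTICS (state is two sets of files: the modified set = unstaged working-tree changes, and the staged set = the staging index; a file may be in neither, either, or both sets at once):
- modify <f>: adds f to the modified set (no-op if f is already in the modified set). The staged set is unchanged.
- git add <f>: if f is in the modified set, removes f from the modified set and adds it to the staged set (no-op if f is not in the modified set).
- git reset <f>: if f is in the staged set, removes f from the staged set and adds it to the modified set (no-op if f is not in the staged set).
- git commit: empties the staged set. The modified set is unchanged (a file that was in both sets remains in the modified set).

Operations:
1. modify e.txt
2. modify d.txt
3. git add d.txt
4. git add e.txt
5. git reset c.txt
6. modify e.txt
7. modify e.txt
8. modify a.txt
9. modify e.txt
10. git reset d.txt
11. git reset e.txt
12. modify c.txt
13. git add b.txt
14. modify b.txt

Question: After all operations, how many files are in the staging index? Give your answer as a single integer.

Answer: 0

Derivation:
After op 1 (modify e.txt): modified={e.txt} staged={none}
After op 2 (modify d.txt): modified={d.txt, e.txt} staged={none}
After op 3 (git add d.txt): modified={e.txt} staged={d.txt}
After op 4 (git add e.txt): modified={none} staged={d.txt, e.txt}
After op 5 (git reset c.txt): modified={none} staged={d.txt, e.txt}
After op 6 (modify e.txt): modified={e.txt} staged={d.txt, e.txt}
After op 7 (modify e.txt): modified={e.txt} staged={d.txt, e.txt}
After op 8 (modify a.txt): modified={a.txt, e.txt} staged={d.txt, e.txt}
After op 9 (modify e.txt): modified={a.txt, e.txt} staged={d.txt, e.txt}
After op 10 (git reset d.txt): modified={a.txt, d.txt, e.txt} staged={e.txt}
After op 11 (git reset e.txt): modified={a.txt, d.txt, e.txt} staged={none}
After op 12 (modify c.txt): modified={a.txt, c.txt, d.txt, e.txt} staged={none}
After op 13 (git add b.txt): modified={a.txt, c.txt, d.txt, e.txt} staged={none}
After op 14 (modify b.txt): modified={a.txt, b.txt, c.txt, d.txt, e.txt} staged={none}
Final staged set: {none} -> count=0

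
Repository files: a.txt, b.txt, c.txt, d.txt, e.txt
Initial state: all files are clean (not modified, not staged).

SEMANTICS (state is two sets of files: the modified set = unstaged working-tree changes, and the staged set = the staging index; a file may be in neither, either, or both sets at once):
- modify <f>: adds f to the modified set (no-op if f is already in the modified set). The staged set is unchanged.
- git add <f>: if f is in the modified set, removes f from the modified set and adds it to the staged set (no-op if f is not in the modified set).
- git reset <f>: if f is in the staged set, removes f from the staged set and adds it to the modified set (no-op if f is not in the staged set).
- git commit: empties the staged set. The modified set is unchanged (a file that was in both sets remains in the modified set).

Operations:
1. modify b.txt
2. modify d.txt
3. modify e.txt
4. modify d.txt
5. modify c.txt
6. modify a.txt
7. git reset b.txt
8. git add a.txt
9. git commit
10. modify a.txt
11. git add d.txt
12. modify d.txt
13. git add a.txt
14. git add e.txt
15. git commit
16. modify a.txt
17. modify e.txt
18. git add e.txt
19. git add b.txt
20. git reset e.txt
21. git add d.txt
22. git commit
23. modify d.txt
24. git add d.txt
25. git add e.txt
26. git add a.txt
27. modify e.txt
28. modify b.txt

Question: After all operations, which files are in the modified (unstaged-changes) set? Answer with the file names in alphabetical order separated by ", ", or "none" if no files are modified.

Answer: b.txt, c.txt, e.txt

Derivation:
After op 1 (modify b.txt): modified={b.txt} staged={none}
After op 2 (modify d.txt): modified={b.txt, d.txt} staged={none}
After op 3 (modify e.txt): modified={b.txt, d.txt, e.txt} staged={none}
After op 4 (modify d.txt): modified={b.txt, d.txt, e.txt} staged={none}
After op 5 (modify c.txt): modified={b.txt, c.txt, d.txt, e.txt} staged={none}
After op 6 (modify a.txt): modified={a.txt, b.txt, c.txt, d.txt, e.txt} staged={none}
After op 7 (git reset b.txt): modified={a.txt, b.txt, c.txt, d.txt, e.txt} staged={none}
After op 8 (git add a.txt): modified={b.txt, c.txt, d.txt, e.txt} staged={a.txt}
After op 9 (git commit): modified={b.txt, c.txt, d.txt, e.txt} staged={none}
After op 10 (modify a.txt): modified={a.txt, b.txt, c.txt, d.txt, e.txt} staged={none}
After op 11 (git add d.txt): modified={a.txt, b.txt, c.txt, e.txt} staged={d.txt}
After op 12 (modify d.txt): modified={a.txt, b.txt, c.txt, d.txt, e.txt} staged={d.txt}
After op 13 (git add a.txt): modified={b.txt, c.txt, d.txt, e.txt} staged={a.txt, d.txt}
After op 14 (git add e.txt): modified={b.txt, c.txt, d.txt} staged={a.txt, d.txt, e.txt}
After op 15 (git commit): modified={b.txt, c.txt, d.txt} staged={none}
After op 16 (modify a.txt): modified={a.txt, b.txt, c.txt, d.txt} staged={none}
After op 17 (modify e.txt): modified={a.txt, b.txt, c.txt, d.txt, e.txt} staged={none}
After op 18 (git add e.txt): modified={a.txt, b.txt, c.txt, d.txt} staged={e.txt}
After op 19 (git add b.txt): modified={a.txt, c.txt, d.txt} staged={b.txt, e.txt}
After op 20 (git reset e.txt): modified={a.txt, c.txt, d.txt, e.txt} staged={b.txt}
After op 21 (git add d.txt): modified={a.txt, c.txt, e.txt} staged={b.txt, d.txt}
After op 22 (git commit): modified={a.txt, c.txt, e.txt} staged={none}
After op 23 (modify d.txt): modified={a.txt, c.txt, d.txt, e.txt} staged={none}
After op 24 (git add d.txt): modified={a.txt, c.txt, e.txt} staged={d.txt}
After op 25 (git add e.txt): modified={a.txt, c.txt} staged={d.txt, e.txt}
After op 26 (git add a.txt): modified={c.txt} staged={a.txt, d.txt, e.txt}
After op 27 (modify e.txt): modified={c.txt, e.txt} staged={a.txt, d.txt, e.txt}
After op 28 (modify b.txt): modified={b.txt, c.txt, e.txt} staged={a.txt, d.txt, e.txt}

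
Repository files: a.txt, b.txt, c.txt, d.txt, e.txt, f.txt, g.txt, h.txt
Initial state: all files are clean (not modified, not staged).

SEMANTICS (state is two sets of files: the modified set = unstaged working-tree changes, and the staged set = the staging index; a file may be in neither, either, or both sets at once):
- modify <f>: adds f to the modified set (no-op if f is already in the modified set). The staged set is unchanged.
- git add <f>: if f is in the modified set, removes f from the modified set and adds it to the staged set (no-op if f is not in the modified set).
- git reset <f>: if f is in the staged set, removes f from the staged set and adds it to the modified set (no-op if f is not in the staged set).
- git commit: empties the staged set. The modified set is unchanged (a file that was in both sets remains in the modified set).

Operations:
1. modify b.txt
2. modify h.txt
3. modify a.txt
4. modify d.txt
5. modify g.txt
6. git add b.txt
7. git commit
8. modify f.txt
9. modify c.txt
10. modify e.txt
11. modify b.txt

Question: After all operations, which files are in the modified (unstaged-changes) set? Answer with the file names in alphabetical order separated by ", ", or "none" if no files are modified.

After op 1 (modify b.txt): modified={b.txt} staged={none}
After op 2 (modify h.txt): modified={b.txt, h.txt} staged={none}
After op 3 (modify a.txt): modified={a.txt, b.txt, h.txt} staged={none}
After op 4 (modify d.txt): modified={a.txt, b.txt, d.txt, h.txt} staged={none}
After op 5 (modify g.txt): modified={a.txt, b.txt, d.txt, g.txt, h.txt} staged={none}
After op 6 (git add b.txt): modified={a.txt, d.txt, g.txt, h.txt} staged={b.txt}
After op 7 (git commit): modified={a.txt, d.txt, g.txt, h.txt} staged={none}
After op 8 (modify f.txt): modified={a.txt, d.txt, f.txt, g.txt, h.txt} staged={none}
After op 9 (modify c.txt): modified={a.txt, c.txt, d.txt, f.txt, g.txt, h.txt} staged={none}
After op 10 (modify e.txt): modified={a.txt, c.txt, d.txt, e.txt, f.txt, g.txt, h.txt} staged={none}
After op 11 (modify b.txt): modified={a.txt, b.txt, c.txt, d.txt, e.txt, f.txt, g.txt, h.txt} staged={none}

Answer: a.txt, b.txt, c.txt, d.txt, e.txt, f.txt, g.txt, h.txt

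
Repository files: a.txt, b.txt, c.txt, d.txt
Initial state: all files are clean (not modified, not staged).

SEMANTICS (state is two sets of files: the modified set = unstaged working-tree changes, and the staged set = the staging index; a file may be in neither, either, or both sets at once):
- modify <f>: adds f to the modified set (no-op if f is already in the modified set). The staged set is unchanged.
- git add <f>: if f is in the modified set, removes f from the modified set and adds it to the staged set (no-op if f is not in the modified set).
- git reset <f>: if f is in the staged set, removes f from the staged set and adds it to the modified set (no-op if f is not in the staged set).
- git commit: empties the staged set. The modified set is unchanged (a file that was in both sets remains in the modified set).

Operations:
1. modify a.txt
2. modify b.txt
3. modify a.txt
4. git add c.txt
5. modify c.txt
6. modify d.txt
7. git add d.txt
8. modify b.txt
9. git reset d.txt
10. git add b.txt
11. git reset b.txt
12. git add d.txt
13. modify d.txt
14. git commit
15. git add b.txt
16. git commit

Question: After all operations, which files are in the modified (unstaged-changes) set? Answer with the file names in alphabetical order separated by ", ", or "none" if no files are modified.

After op 1 (modify a.txt): modified={a.txt} staged={none}
After op 2 (modify b.txt): modified={a.txt, b.txt} staged={none}
After op 3 (modify a.txt): modified={a.txt, b.txt} staged={none}
After op 4 (git add c.txt): modified={a.txt, b.txt} staged={none}
After op 5 (modify c.txt): modified={a.txt, b.txt, c.txt} staged={none}
After op 6 (modify d.txt): modified={a.txt, b.txt, c.txt, d.txt} staged={none}
After op 7 (git add d.txt): modified={a.txt, b.txt, c.txt} staged={d.txt}
After op 8 (modify b.txt): modified={a.txt, b.txt, c.txt} staged={d.txt}
After op 9 (git reset d.txt): modified={a.txt, b.txt, c.txt, d.txt} staged={none}
After op 10 (git add b.txt): modified={a.txt, c.txt, d.txt} staged={b.txt}
After op 11 (git reset b.txt): modified={a.txt, b.txt, c.txt, d.txt} staged={none}
After op 12 (git add d.txt): modified={a.txt, b.txt, c.txt} staged={d.txt}
After op 13 (modify d.txt): modified={a.txt, b.txt, c.txt, d.txt} staged={d.txt}
After op 14 (git commit): modified={a.txt, b.txt, c.txt, d.txt} staged={none}
After op 15 (git add b.txt): modified={a.txt, c.txt, d.txt} staged={b.txt}
After op 16 (git commit): modified={a.txt, c.txt, d.txt} staged={none}

Answer: a.txt, c.txt, d.txt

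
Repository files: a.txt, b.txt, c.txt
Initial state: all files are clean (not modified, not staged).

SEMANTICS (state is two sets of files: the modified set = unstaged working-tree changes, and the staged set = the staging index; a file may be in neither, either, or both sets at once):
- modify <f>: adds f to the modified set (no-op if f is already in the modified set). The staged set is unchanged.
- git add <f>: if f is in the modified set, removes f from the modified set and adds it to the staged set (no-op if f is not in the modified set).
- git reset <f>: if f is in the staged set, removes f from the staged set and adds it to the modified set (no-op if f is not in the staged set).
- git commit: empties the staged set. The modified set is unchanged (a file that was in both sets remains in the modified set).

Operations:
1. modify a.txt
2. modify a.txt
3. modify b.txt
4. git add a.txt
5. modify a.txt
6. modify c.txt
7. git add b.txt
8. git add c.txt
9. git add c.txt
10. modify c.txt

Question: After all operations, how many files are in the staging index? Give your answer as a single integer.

Answer: 3

Derivation:
After op 1 (modify a.txt): modified={a.txt} staged={none}
After op 2 (modify a.txt): modified={a.txt} staged={none}
After op 3 (modify b.txt): modified={a.txt, b.txt} staged={none}
After op 4 (git add a.txt): modified={b.txt} staged={a.txt}
After op 5 (modify a.txt): modified={a.txt, b.txt} staged={a.txt}
After op 6 (modify c.txt): modified={a.txt, b.txt, c.txt} staged={a.txt}
After op 7 (git add b.txt): modified={a.txt, c.txt} staged={a.txt, b.txt}
After op 8 (git add c.txt): modified={a.txt} staged={a.txt, b.txt, c.txt}
After op 9 (git add c.txt): modified={a.txt} staged={a.txt, b.txt, c.txt}
After op 10 (modify c.txt): modified={a.txt, c.txt} staged={a.txt, b.txt, c.txt}
Final staged set: {a.txt, b.txt, c.txt} -> count=3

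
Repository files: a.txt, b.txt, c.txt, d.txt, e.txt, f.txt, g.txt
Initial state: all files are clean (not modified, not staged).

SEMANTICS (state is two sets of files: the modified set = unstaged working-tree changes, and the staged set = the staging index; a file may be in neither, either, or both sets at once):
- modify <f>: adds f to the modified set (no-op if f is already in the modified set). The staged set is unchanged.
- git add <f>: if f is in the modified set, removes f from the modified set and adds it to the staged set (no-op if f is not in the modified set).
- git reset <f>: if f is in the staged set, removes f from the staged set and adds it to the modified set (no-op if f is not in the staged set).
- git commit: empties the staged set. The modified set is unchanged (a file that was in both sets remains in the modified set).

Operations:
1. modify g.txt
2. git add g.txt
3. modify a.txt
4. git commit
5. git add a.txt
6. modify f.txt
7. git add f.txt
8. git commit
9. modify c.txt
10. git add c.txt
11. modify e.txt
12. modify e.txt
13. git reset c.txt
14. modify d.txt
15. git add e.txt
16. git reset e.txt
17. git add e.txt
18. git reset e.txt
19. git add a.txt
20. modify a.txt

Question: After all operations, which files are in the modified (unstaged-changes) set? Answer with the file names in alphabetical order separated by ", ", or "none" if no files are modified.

Answer: a.txt, c.txt, d.txt, e.txt

Derivation:
After op 1 (modify g.txt): modified={g.txt} staged={none}
After op 2 (git add g.txt): modified={none} staged={g.txt}
After op 3 (modify a.txt): modified={a.txt} staged={g.txt}
After op 4 (git commit): modified={a.txt} staged={none}
After op 5 (git add a.txt): modified={none} staged={a.txt}
After op 6 (modify f.txt): modified={f.txt} staged={a.txt}
After op 7 (git add f.txt): modified={none} staged={a.txt, f.txt}
After op 8 (git commit): modified={none} staged={none}
After op 9 (modify c.txt): modified={c.txt} staged={none}
After op 10 (git add c.txt): modified={none} staged={c.txt}
After op 11 (modify e.txt): modified={e.txt} staged={c.txt}
After op 12 (modify e.txt): modified={e.txt} staged={c.txt}
After op 13 (git reset c.txt): modified={c.txt, e.txt} staged={none}
After op 14 (modify d.txt): modified={c.txt, d.txt, e.txt} staged={none}
After op 15 (git add e.txt): modified={c.txt, d.txt} staged={e.txt}
After op 16 (git reset e.txt): modified={c.txt, d.txt, e.txt} staged={none}
After op 17 (git add e.txt): modified={c.txt, d.txt} staged={e.txt}
After op 18 (git reset e.txt): modified={c.txt, d.txt, e.txt} staged={none}
After op 19 (git add a.txt): modified={c.txt, d.txt, e.txt} staged={none}
After op 20 (modify a.txt): modified={a.txt, c.txt, d.txt, e.txt} staged={none}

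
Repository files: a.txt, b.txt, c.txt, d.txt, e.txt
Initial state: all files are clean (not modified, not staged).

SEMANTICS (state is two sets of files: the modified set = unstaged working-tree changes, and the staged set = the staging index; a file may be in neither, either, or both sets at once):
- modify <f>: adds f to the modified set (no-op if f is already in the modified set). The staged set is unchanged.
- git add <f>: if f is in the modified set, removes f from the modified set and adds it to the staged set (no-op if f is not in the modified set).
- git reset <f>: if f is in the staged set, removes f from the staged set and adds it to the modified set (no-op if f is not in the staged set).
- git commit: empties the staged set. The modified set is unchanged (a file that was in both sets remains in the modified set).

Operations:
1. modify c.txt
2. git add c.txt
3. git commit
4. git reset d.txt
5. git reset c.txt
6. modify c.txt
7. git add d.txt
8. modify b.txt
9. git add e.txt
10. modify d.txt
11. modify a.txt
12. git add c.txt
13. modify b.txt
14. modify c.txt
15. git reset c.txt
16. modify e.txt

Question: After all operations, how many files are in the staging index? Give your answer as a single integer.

After op 1 (modify c.txt): modified={c.txt} staged={none}
After op 2 (git add c.txt): modified={none} staged={c.txt}
After op 3 (git commit): modified={none} staged={none}
After op 4 (git reset d.txt): modified={none} staged={none}
After op 5 (git reset c.txt): modified={none} staged={none}
After op 6 (modify c.txt): modified={c.txt} staged={none}
After op 7 (git add d.txt): modified={c.txt} staged={none}
After op 8 (modify b.txt): modified={b.txt, c.txt} staged={none}
After op 9 (git add e.txt): modified={b.txt, c.txt} staged={none}
After op 10 (modify d.txt): modified={b.txt, c.txt, d.txt} staged={none}
After op 11 (modify a.txt): modified={a.txt, b.txt, c.txt, d.txt} staged={none}
After op 12 (git add c.txt): modified={a.txt, b.txt, d.txt} staged={c.txt}
After op 13 (modify b.txt): modified={a.txt, b.txt, d.txt} staged={c.txt}
After op 14 (modify c.txt): modified={a.txt, b.txt, c.txt, d.txt} staged={c.txt}
After op 15 (git reset c.txt): modified={a.txt, b.txt, c.txt, d.txt} staged={none}
After op 16 (modify e.txt): modified={a.txt, b.txt, c.txt, d.txt, e.txt} staged={none}
Final staged set: {none} -> count=0

Answer: 0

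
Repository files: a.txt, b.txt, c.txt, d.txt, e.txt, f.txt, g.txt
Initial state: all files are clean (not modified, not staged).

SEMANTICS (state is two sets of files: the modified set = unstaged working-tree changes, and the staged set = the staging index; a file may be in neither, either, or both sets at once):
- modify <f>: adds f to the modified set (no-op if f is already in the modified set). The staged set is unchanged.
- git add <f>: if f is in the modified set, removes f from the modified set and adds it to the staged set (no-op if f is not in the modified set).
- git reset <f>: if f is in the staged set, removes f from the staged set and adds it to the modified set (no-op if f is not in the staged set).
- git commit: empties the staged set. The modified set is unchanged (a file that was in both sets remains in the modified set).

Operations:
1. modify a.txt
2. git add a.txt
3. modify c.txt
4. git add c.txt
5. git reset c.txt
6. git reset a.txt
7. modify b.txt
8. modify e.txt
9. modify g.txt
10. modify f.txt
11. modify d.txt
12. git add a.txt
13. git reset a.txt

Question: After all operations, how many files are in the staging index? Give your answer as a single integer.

After op 1 (modify a.txt): modified={a.txt} staged={none}
After op 2 (git add a.txt): modified={none} staged={a.txt}
After op 3 (modify c.txt): modified={c.txt} staged={a.txt}
After op 4 (git add c.txt): modified={none} staged={a.txt, c.txt}
After op 5 (git reset c.txt): modified={c.txt} staged={a.txt}
After op 6 (git reset a.txt): modified={a.txt, c.txt} staged={none}
After op 7 (modify b.txt): modified={a.txt, b.txt, c.txt} staged={none}
After op 8 (modify e.txt): modified={a.txt, b.txt, c.txt, e.txt} staged={none}
After op 9 (modify g.txt): modified={a.txt, b.txt, c.txt, e.txt, g.txt} staged={none}
After op 10 (modify f.txt): modified={a.txt, b.txt, c.txt, e.txt, f.txt, g.txt} staged={none}
After op 11 (modify d.txt): modified={a.txt, b.txt, c.txt, d.txt, e.txt, f.txt, g.txt} staged={none}
After op 12 (git add a.txt): modified={b.txt, c.txt, d.txt, e.txt, f.txt, g.txt} staged={a.txt}
After op 13 (git reset a.txt): modified={a.txt, b.txt, c.txt, d.txt, e.txt, f.txt, g.txt} staged={none}
Final staged set: {none} -> count=0

Answer: 0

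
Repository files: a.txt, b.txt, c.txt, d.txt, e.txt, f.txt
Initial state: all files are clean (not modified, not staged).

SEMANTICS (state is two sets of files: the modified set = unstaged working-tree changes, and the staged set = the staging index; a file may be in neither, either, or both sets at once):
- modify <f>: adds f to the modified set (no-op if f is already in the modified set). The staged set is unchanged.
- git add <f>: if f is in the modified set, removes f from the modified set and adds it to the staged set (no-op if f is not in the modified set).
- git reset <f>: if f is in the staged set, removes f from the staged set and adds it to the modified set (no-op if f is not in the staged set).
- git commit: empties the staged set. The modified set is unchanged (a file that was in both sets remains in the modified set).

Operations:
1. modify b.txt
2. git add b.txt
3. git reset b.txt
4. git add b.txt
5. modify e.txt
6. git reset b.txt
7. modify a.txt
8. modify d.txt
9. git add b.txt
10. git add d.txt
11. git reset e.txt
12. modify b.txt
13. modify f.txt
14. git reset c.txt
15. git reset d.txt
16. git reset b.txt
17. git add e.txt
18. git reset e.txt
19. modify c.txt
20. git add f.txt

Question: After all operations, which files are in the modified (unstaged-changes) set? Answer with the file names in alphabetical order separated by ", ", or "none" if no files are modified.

Answer: a.txt, b.txt, c.txt, d.txt, e.txt

Derivation:
After op 1 (modify b.txt): modified={b.txt} staged={none}
After op 2 (git add b.txt): modified={none} staged={b.txt}
After op 3 (git reset b.txt): modified={b.txt} staged={none}
After op 4 (git add b.txt): modified={none} staged={b.txt}
After op 5 (modify e.txt): modified={e.txt} staged={b.txt}
After op 6 (git reset b.txt): modified={b.txt, e.txt} staged={none}
After op 7 (modify a.txt): modified={a.txt, b.txt, e.txt} staged={none}
After op 8 (modify d.txt): modified={a.txt, b.txt, d.txt, e.txt} staged={none}
After op 9 (git add b.txt): modified={a.txt, d.txt, e.txt} staged={b.txt}
After op 10 (git add d.txt): modified={a.txt, e.txt} staged={b.txt, d.txt}
After op 11 (git reset e.txt): modified={a.txt, e.txt} staged={b.txt, d.txt}
After op 12 (modify b.txt): modified={a.txt, b.txt, e.txt} staged={b.txt, d.txt}
After op 13 (modify f.txt): modified={a.txt, b.txt, e.txt, f.txt} staged={b.txt, d.txt}
After op 14 (git reset c.txt): modified={a.txt, b.txt, e.txt, f.txt} staged={b.txt, d.txt}
After op 15 (git reset d.txt): modified={a.txt, b.txt, d.txt, e.txt, f.txt} staged={b.txt}
After op 16 (git reset b.txt): modified={a.txt, b.txt, d.txt, e.txt, f.txt} staged={none}
After op 17 (git add e.txt): modified={a.txt, b.txt, d.txt, f.txt} staged={e.txt}
After op 18 (git reset e.txt): modified={a.txt, b.txt, d.txt, e.txt, f.txt} staged={none}
After op 19 (modify c.txt): modified={a.txt, b.txt, c.txt, d.txt, e.txt, f.txt} staged={none}
After op 20 (git add f.txt): modified={a.txt, b.txt, c.txt, d.txt, e.txt} staged={f.txt}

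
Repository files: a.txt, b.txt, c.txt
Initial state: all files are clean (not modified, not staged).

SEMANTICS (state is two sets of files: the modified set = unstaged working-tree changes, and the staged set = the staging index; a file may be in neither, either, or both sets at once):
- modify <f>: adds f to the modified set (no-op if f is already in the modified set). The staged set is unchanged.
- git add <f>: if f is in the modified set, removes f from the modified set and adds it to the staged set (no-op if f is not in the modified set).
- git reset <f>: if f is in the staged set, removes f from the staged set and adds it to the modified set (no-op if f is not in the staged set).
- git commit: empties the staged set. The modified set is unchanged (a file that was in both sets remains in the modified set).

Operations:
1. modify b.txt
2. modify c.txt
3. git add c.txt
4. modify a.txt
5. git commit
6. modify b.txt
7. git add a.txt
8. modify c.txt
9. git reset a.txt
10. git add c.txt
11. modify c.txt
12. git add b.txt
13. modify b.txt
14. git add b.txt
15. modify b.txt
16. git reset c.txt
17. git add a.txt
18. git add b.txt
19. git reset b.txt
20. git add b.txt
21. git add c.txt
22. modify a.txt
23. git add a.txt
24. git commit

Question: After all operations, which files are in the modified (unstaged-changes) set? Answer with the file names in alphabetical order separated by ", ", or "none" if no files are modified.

After op 1 (modify b.txt): modified={b.txt} staged={none}
After op 2 (modify c.txt): modified={b.txt, c.txt} staged={none}
After op 3 (git add c.txt): modified={b.txt} staged={c.txt}
After op 4 (modify a.txt): modified={a.txt, b.txt} staged={c.txt}
After op 5 (git commit): modified={a.txt, b.txt} staged={none}
After op 6 (modify b.txt): modified={a.txt, b.txt} staged={none}
After op 7 (git add a.txt): modified={b.txt} staged={a.txt}
After op 8 (modify c.txt): modified={b.txt, c.txt} staged={a.txt}
After op 9 (git reset a.txt): modified={a.txt, b.txt, c.txt} staged={none}
After op 10 (git add c.txt): modified={a.txt, b.txt} staged={c.txt}
After op 11 (modify c.txt): modified={a.txt, b.txt, c.txt} staged={c.txt}
After op 12 (git add b.txt): modified={a.txt, c.txt} staged={b.txt, c.txt}
After op 13 (modify b.txt): modified={a.txt, b.txt, c.txt} staged={b.txt, c.txt}
After op 14 (git add b.txt): modified={a.txt, c.txt} staged={b.txt, c.txt}
After op 15 (modify b.txt): modified={a.txt, b.txt, c.txt} staged={b.txt, c.txt}
After op 16 (git reset c.txt): modified={a.txt, b.txt, c.txt} staged={b.txt}
After op 17 (git add a.txt): modified={b.txt, c.txt} staged={a.txt, b.txt}
After op 18 (git add b.txt): modified={c.txt} staged={a.txt, b.txt}
After op 19 (git reset b.txt): modified={b.txt, c.txt} staged={a.txt}
After op 20 (git add b.txt): modified={c.txt} staged={a.txt, b.txt}
After op 21 (git add c.txt): modified={none} staged={a.txt, b.txt, c.txt}
After op 22 (modify a.txt): modified={a.txt} staged={a.txt, b.txt, c.txt}
After op 23 (git add a.txt): modified={none} staged={a.txt, b.txt, c.txt}
After op 24 (git commit): modified={none} staged={none}

Answer: none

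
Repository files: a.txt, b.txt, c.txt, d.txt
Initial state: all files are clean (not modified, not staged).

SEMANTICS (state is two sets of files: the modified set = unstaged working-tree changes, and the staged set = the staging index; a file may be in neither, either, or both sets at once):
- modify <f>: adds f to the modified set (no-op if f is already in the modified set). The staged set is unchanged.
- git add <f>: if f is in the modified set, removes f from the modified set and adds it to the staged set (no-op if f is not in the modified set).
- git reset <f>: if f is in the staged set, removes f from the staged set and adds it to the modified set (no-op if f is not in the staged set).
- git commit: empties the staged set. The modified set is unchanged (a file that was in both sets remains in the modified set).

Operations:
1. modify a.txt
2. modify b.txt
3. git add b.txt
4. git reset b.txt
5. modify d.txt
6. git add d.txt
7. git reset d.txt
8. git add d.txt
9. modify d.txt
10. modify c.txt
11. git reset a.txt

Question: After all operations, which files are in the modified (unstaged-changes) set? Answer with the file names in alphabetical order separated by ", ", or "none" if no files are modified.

After op 1 (modify a.txt): modified={a.txt} staged={none}
After op 2 (modify b.txt): modified={a.txt, b.txt} staged={none}
After op 3 (git add b.txt): modified={a.txt} staged={b.txt}
After op 4 (git reset b.txt): modified={a.txt, b.txt} staged={none}
After op 5 (modify d.txt): modified={a.txt, b.txt, d.txt} staged={none}
After op 6 (git add d.txt): modified={a.txt, b.txt} staged={d.txt}
After op 7 (git reset d.txt): modified={a.txt, b.txt, d.txt} staged={none}
After op 8 (git add d.txt): modified={a.txt, b.txt} staged={d.txt}
After op 9 (modify d.txt): modified={a.txt, b.txt, d.txt} staged={d.txt}
After op 10 (modify c.txt): modified={a.txt, b.txt, c.txt, d.txt} staged={d.txt}
After op 11 (git reset a.txt): modified={a.txt, b.txt, c.txt, d.txt} staged={d.txt}

Answer: a.txt, b.txt, c.txt, d.txt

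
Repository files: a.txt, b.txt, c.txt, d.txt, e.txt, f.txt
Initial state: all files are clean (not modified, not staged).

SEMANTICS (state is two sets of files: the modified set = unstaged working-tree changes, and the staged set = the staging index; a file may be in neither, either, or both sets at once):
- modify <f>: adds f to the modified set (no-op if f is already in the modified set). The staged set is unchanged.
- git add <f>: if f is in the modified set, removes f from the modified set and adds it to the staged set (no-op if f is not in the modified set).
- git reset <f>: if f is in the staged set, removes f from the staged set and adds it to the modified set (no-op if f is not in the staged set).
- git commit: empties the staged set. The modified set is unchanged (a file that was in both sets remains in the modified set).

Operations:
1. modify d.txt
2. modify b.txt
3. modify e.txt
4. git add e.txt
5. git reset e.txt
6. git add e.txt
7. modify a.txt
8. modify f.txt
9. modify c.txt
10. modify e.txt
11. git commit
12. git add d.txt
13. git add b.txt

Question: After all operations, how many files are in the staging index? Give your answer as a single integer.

After op 1 (modify d.txt): modified={d.txt} staged={none}
After op 2 (modify b.txt): modified={b.txt, d.txt} staged={none}
After op 3 (modify e.txt): modified={b.txt, d.txt, e.txt} staged={none}
After op 4 (git add e.txt): modified={b.txt, d.txt} staged={e.txt}
After op 5 (git reset e.txt): modified={b.txt, d.txt, e.txt} staged={none}
After op 6 (git add e.txt): modified={b.txt, d.txt} staged={e.txt}
After op 7 (modify a.txt): modified={a.txt, b.txt, d.txt} staged={e.txt}
After op 8 (modify f.txt): modified={a.txt, b.txt, d.txt, f.txt} staged={e.txt}
After op 9 (modify c.txt): modified={a.txt, b.txt, c.txt, d.txt, f.txt} staged={e.txt}
After op 10 (modify e.txt): modified={a.txt, b.txt, c.txt, d.txt, e.txt, f.txt} staged={e.txt}
After op 11 (git commit): modified={a.txt, b.txt, c.txt, d.txt, e.txt, f.txt} staged={none}
After op 12 (git add d.txt): modified={a.txt, b.txt, c.txt, e.txt, f.txt} staged={d.txt}
After op 13 (git add b.txt): modified={a.txt, c.txt, e.txt, f.txt} staged={b.txt, d.txt}
Final staged set: {b.txt, d.txt} -> count=2

Answer: 2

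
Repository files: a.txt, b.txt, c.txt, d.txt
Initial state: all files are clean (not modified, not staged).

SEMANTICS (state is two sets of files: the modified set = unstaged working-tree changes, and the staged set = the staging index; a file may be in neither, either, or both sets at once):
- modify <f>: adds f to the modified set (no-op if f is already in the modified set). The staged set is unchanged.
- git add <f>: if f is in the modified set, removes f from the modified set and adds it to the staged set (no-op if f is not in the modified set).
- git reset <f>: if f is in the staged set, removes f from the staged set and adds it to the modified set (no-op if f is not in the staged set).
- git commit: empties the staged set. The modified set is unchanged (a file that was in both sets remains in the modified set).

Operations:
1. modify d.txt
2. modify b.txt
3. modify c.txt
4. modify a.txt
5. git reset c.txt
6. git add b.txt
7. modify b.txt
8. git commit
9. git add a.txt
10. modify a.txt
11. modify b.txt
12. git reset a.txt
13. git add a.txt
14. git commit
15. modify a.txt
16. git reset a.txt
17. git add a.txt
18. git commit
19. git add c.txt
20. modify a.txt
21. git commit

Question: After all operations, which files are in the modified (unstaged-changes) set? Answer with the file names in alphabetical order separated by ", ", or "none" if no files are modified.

After op 1 (modify d.txt): modified={d.txt} staged={none}
After op 2 (modify b.txt): modified={b.txt, d.txt} staged={none}
After op 3 (modify c.txt): modified={b.txt, c.txt, d.txt} staged={none}
After op 4 (modify a.txt): modified={a.txt, b.txt, c.txt, d.txt} staged={none}
After op 5 (git reset c.txt): modified={a.txt, b.txt, c.txt, d.txt} staged={none}
After op 6 (git add b.txt): modified={a.txt, c.txt, d.txt} staged={b.txt}
After op 7 (modify b.txt): modified={a.txt, b.txt, c.txt, d.txt} staged={b.txt}
After op 8 (git commit): modified={a.txt, b.txt, c.txt, d.txt} staged={none}
After op 9 (git add a.txt): modified={b.txt, c.txt, d.txt} staged={a.txt}
After op 10 (modify a.txt): modified={a.txt, b.txt, c.txt, d.txt} staged={a.txt}
After op 11 (modify b.txt): modified={a.txt, b.txt, c.txt, d.txt} staged={a.txt}
After op 12 (git reset a.txt): modified={a.txt, b.txt, c.txt, d.txt} staged={none}
After op 13 (git add a.txt): modified={b.txt, c.txt, d.txt} staged={a.txt}
After op 14 (git commit): modified={b.txt, c.txt, d.txt} staged={none}
After op 15 (modify a.txt): modified={a.txt, b.txt, c.txt, d.txt} staged={none}
After op 16 (git reset a.txt): modified={a.txt, b.txt, c.txt, d.txt} staged={none}
After op 17 (git add a.txt): modified={b.txt, c.txt, d.txt} staged={a.txt}
After op 18 (git commit): modified={b.txt, c.txt, d.txt} staged={none}
After op 19 (git add c.txt): modified={b.txt, d.txt} staged={c.txt}
After op 20 (modify a.txt): modified={a.txt, b.txt, d.txt} staged={c.txt}
After op 21 (git commit): modified={a.txt, b.txt, d.txt} staged={none}

Answer: a.txt, b.txt, d.txt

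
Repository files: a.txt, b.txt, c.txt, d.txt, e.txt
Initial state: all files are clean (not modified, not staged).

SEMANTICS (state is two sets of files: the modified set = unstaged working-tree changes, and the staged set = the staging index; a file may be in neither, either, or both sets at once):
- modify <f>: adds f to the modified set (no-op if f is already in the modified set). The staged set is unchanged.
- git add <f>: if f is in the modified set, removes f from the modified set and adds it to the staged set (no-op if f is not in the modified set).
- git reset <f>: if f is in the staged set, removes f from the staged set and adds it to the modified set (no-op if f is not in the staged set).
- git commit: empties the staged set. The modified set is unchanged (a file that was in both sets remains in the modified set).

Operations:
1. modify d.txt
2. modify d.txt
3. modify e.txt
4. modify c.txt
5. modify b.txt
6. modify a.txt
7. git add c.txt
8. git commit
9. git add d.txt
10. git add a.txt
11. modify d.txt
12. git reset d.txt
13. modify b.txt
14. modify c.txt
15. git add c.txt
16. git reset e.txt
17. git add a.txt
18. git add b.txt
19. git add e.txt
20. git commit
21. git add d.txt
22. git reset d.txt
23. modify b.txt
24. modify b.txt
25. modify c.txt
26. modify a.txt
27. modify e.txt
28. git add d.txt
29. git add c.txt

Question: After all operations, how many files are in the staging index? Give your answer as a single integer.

Answer: 2

Derivation:
After op 1 (modify d.txt): modified={d.txt} staged={none}
After op 2 (modify d.txt): modified={d.txt} staged={none}
After op 3 (modify e.txt): modified={d.txt, e.txt} staged={none}
After op 4 (modify c.txt): modified={c.txt, d.txt, e.txt} staged={none}
After op 5 (modify b.txt): modified={b.txt, c.txt, d.txt, e.txt} staged={none}
After op 6 (modify a.txt): modified={a.txt, b.txt, c.txt, d.txt, e.txt} staged={none}
After op 7 (git add c.txt): modified={a.txt, b.txt, d.txt, e.txt} staged={c.txt}
After op 8 (git commit): modified={a.txt, b.txt, d.txt, e.txt} staged={none}
After op 9 (git add d.txt): modified={a.txt, b.txt, e.txt} staged={d.txt}
After op 10 (git add a.txt): modified={b.txt, e.txt} staged={a.txt, d.txt}
After op 11 (modify d.txt): modified={b.txt, d.txt, e.txt} staged={a.txt, d.txt}
After op 12 (git reset d.txt): modified={b.txt, d.txt, e.txt} staged={a.txt}
After op 13 (modify b.txt): modified={b.txt, d.txt, e.txt} staged={a.txt}
After op 14 (modify c.txt): modified={b.txt, c.txt, d.txt, e.txt} staged={a.txt}
After op 15 (git add c.txt): modified={b.txt, d.txt, e.txt} staged={a.txt, c.txt}
After op 16 (git reset e.txt): modified={b.txt, d.txt, e.txt} staged={a.txt, c.txt}
After op 17 (git add a.txt): modified={b.txt, d.txt, e.txt} staged={a.txt, c.txt}
After op 18 (git add b.txt): modified={d.txt, e.txt} staged={a.txt, b.txt, c.txt}
After op 19 (git add e.txt): modified={d.txt} staged={a.txt, b.txt, c.txt, e.txt}
After op 20 (git commit): modified={d.txt} staged={none}
After op 21 (git add d.txt): modified={none} staged={d.txt}
After op 22 (git reset d.txt): modified={d.txt} staged={none}
After op 23 (modify b.txt): modified={b.txt, d.txt} staged={none}
After op 24 (modify b.txt): modified={b.txt, d.txt} staged={none}
After op 25 (modify c.txt): modified={b.txt, c.txt, d.txt} staged={none}
After op 26 (modify a.txt): modified={a.txt, b.txt, c.txt, d.txt} staged={none}
After op 27 (modify e.txt): modified={a.txt, b.txt, c.txt, d.txt, e.txt} staged={none}
After op 28 (git add d.txt): modified={a.txt, b.txt, c.txt, e.txt} staged={d.txt}
After op 29 (git add c.txt): modified={a.txt, b.txt, e.txt} staged={c.txt, d.txt}
Final staged set: {c.txt, d.txt} -> count=2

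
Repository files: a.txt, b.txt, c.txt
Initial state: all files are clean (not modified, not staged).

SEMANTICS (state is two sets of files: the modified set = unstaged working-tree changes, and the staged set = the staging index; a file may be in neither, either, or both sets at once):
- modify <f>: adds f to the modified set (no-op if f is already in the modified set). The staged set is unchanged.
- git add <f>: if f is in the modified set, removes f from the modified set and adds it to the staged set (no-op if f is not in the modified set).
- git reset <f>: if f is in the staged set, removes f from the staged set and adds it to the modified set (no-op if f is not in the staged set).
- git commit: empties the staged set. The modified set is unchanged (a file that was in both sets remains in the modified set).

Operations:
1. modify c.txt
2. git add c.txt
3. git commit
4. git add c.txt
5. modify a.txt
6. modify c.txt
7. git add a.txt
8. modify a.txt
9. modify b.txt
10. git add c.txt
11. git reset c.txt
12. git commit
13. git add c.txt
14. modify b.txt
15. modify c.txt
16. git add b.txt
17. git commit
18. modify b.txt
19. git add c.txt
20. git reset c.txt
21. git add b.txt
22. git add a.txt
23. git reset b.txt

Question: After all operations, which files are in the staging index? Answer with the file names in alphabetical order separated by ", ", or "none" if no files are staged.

Answer: a.txt

Derivation:
After op 1 (modify c.txt): modified={c.txt} staged={none}
After op 2 (git add c.txt): modified={none} staged={c.txt}
After op 3 (git commit): modified={none} staged={none}
After op 4 (git add c.txt): modified={none} staged={none}
After op 5 (modify a.txt): modified={a.txt} staged={none}
After op 6 (modify c.txt): modified={a.txt, c.txt} staged={none}
After op 7 (git add a.txt): modified={c.txt} staged={a.txt}
After op 8 (modify a.txt): modified={a.txt, c.txt} staged={a.txt}
After op 9 (modify b.txt): modified={a.txt, b.txt, c.txt} staged={a.txt}
After op 10 (git add c.txt): modified={a.txt, b.txt} staged={a.txt, c.txt}
After op 11 (git reset c.txt): modified={a.txt, b.txt, c.txt} staged={a.txt}
After op 12 (git commit): modified={a.txt, b.txt, c.txt} staged={none}
After op 13 (git add c.txt): modified={a.txt, b.txt} staged={c.txt}
After op 14 (modify b.txt): modified={a.txt, b.txt} staged={c.txt}
After op 15 (modify c.txt): modified={a.txt, b.txt, c.txt} staged={c.txt}
After op 16 (git add b.txt): modified={a.txt, c.txt} staged={b.txt, c.txt}
After op 17 (git commit): modified={a.txt, c.txt} staged={none}
After op 18 (modify b.txt): modified={a.txt, b.txt, c.txt} staged={none}
After op 19 (git add c.txt): modified={a.txt, b.txt} staged={c.txt}
After op 20 (git reset c.txt): modified={a.txt, b.txt, c.txt} staged={none}
After op 21 (git add b.txt): modified={a.txt, c.txt} staged={b.txt}
After op 22 (git add a.txt): modified={c.txt} staged={a.txt, b.txt}
After op 23 (git reset b.txt): modified={b.txt, c.txt} staged={a.txt}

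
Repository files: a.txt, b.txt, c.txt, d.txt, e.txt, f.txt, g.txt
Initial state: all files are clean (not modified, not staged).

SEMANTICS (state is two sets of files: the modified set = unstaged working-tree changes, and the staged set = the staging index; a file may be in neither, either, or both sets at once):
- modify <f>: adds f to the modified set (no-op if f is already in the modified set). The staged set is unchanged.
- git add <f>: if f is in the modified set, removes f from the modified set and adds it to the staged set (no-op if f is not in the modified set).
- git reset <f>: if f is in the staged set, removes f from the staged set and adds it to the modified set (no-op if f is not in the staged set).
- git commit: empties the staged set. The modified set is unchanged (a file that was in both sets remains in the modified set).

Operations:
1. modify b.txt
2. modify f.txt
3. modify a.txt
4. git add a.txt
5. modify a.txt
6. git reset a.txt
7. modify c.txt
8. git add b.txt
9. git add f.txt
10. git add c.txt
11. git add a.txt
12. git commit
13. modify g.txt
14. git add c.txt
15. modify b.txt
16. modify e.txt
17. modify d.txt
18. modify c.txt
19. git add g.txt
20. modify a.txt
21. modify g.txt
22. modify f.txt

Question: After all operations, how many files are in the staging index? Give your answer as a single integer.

Answer: 1

Derivation:
After op 1 (modify b.txt): modified={b.txt} staged={none}
After op 2 (modify f.txt): modified={b.txt, f.txt} staged={none}
After op 3 (modify a.txt): modified={a.txt, b.txt, f.txt} staged={none}
After op 4 (git add a.txt): modified={b.txt, f.txt} staged={a.txt}
After op 5 (modify a.txt): modified={a.txt, b.txt, f.txt} staged={a.txt}
After op 6 (git reset a.txt): modified={a.txt, b.txt, f.txt} staged={none}
After op 7 (modify c.txt): modified={a.txt, b.txt, c.txt, f.txt} staged={none}
After op 8 (git add b.txt): modified={a.txt, c.txt, f.txt} staged={b.txt}
After op 9 (git add f.txt): modified={a.txt, c.txt} staged={b.txt, f.txt}
After op 10 (git add c.txt): modified={a.txt} staged={b.txt, c.txt, f.txt}
After op 11 (git add a.txt): modified={none} staged={a.txt, b.txt, c.txt, f.txt}
After op 12 (git commit): modified={none} staged={none}
After op 13 (modify g.txt): modified={g.txt} staged={none}
After op 14 (git add c.txt): modified={g.txt} staged={none}
After op 15 (modify b.txt): modified={b.txt, g.txt} staged={none}
After op 16 (modify e.txt): modified={b.txt, e.txt, g.txt} staged={none}
After op 17 (modify d.txt): modified={b.txt, d.txt, e.txt, g.txt} staged={none}
After op 18 (modify c.txt): modified={b.txt, c.txt, d.txt, e.txt, g.txt} staged={none}
After op 19 (git add g.txt): modified={b.txt, c.txt, d.txt, e.txt} staged={g.txt}
After op 20 (modify a.txt): modified={a.txt, b.txt, c.txt, d.txt, e.txt} staged={g.txt}
After op 21 (modify g.txt): modified={a.txt, b.txt, c.txt, d.txt, e.txt, g.txt} staged={g.txt}
After op 22 (modify f.txt): modified={a.txt, b.txt, c.txt, d.txt, e.txt, f.txt, g.txt} staged={g.txt}
Final staged set: {g.txt} -> count=1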